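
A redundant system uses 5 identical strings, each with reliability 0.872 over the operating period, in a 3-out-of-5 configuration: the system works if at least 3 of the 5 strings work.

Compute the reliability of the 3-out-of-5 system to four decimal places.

0.9828

R = Σ_{i=3}^{5} C(5,i) p^i (1−p)^{5−i} with p = 0.872
C(5,3)·0.872^3·0.128^2 = 0.108635
C(5,4)·0.872^4·0.128^1 = 0.370038
C(5,5)·0.872^5·0.128^0 = 0.504176
Sum = 0.9828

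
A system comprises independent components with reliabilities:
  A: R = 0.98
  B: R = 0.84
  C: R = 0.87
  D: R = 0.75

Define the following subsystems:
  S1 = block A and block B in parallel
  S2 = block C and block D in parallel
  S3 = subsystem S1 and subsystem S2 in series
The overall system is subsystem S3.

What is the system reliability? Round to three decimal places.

0.964

Parallel (A and B): 1 − (1 − 0.98000)(1 − 0.84000) = 0.99680
Parallel (C and D): 1 − (1 − 0.87000)(1 − 0.75000) = 0.96750
Series ([0.99680] and [0.96750]): 0.99680 × 0.96750 = 0.964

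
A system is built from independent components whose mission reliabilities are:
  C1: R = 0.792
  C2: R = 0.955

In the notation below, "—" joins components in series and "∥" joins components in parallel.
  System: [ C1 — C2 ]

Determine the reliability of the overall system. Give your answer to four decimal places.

0.7564

Series (C1 and C2): 0.792000 × 0.955000 = 0.7564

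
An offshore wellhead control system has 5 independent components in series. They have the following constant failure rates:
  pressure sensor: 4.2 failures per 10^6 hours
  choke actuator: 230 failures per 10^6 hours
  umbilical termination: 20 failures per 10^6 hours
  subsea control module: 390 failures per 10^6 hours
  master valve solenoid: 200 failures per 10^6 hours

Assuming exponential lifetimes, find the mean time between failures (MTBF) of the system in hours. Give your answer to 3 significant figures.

Series of exponential components: λ_sys = Σ λ_i
λ_sys = 0.0000042 + 0.00023 + 0.000020 + 0.00039 + 0.00020 = 8.4420e-04 /h
MTBF = 1 / λ_sys = 1180 h

1180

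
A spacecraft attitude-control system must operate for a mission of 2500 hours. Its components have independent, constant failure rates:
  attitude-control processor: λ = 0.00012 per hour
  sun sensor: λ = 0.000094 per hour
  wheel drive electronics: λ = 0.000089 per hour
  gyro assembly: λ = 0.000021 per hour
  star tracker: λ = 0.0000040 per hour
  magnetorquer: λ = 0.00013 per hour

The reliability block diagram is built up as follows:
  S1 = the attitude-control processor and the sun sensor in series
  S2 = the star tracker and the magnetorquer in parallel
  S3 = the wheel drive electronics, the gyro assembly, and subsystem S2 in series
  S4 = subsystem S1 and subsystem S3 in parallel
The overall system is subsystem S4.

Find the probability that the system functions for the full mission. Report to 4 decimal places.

0.8995

R(attitude-control processor) = exp(−0.00012 × 2500) = 0.740818
R(sun sensor) = exp(−0.000094 × 2500) = 0.790571
R(wheel drive electronics) = exp(−0.000089 × 2500) = 0.800515
R(gyro assembly) = exp(−0.000021 × 2500) = 0.948854
R(star tracker) = exp(−0.0000040 × 2500) = 0.990050
R(magnetorquer) = exp(−0.00013 × 2500) = 0.722527
Series (attitude-control processor and sun sensor): 0.740818 × 0.790571 = 0.585669
Parallel (star tracker and magnetorquer): 1 − (1 − 0.990050)(1 − 0.722527) = 0.997239
Series (wheel drive electronics, gyro assembly, and [0.997239]): 0.800515 × 0.948854 × 0.997239 = 0.757475
Parallel ([0.585669] and [0.757475]): 1 − (1 − 0.585669)(1 − 0.757475) = 0.8995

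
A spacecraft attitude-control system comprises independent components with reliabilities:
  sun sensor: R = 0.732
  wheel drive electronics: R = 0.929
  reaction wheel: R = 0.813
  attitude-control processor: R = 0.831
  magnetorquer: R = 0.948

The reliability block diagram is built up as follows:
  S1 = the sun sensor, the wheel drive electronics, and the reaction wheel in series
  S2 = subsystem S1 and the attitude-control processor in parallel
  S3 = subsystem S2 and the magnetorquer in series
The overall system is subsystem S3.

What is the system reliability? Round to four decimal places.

0.8764

Series (sun sensor, wheel drive electronics, and reaction wheel): 0.732000 × 0.929000 × 0.813000 = 0.552863
Parallel ([0.552863] and attitude-control processor): 1 − (1 − 0.552863)(1 − 0.831000) = 0.924434
Series ([0.924434] and magnetorquer): 0.924434 × 0.948000 = 0.8764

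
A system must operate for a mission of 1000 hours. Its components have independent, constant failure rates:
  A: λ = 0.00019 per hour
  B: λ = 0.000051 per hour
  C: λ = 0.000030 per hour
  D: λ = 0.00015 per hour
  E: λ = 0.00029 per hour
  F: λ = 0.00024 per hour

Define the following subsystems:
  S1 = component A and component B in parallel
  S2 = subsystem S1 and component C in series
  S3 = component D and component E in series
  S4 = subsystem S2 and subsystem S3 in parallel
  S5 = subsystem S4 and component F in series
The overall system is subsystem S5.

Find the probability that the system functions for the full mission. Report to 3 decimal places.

0.776

R(A) = exp(−0.00019 × 1000) = 0.82696
R(B) = exp(−0.000051 × 1000) = 0.95028
R(C) = exp(−0.000030 × 1000) = 0.97045
R(D) = exp(−0.00015 × 1000) = 0.86071
R(E) = exp(−0.00029 × 1000) = 0.74826
R(F) = exp(−0.00024 × 1000) = 0.78663
Parallel (A and B): 1 − (1 − 0.82696)(1 − 0.95028) = 0.99140
Series ([0.99140] and C): 0.99140 × 0.97045 = 0.96210
Series (D and E): 0.86071 × 0.74826 = 0.64403
Parallel ([0.96210] and [0.64403]): 1 − (1 − 0.96210)(1 − 0.64403) = 0.98651
Series ([0.98651] and F): 0.98651 × 0.78663 = 0.776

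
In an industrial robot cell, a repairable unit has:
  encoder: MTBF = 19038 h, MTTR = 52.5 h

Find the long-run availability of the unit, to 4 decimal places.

A(encoder) = MTBF/(MTBF+MTTR) = 19038/(19038+52.5) = 0.9972

0.9972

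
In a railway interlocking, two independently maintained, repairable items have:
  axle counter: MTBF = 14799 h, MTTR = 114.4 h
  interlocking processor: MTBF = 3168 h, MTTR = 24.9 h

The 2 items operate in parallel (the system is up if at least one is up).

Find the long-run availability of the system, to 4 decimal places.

0.9999

A(axle counter) = MTBF/(MTBF+MTTR) = 14799/(14799+114.4) = 0.992329
A(interlocking processor) = MTBF/(MTBF+MTTR) = 3168/(3168+24.9) = 0.992201
Parallel availability: 1 − (1 − 0.992329)(1 − 0.992201) = 0.9999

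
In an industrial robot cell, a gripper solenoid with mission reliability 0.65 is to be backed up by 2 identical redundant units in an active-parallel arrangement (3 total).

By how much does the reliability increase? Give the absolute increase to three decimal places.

R_before = 0.65
R_after = 1 − (1 − 0.65)^3 = 0.957
ΔR = 0.957 − 0.65 = 0.307

0.307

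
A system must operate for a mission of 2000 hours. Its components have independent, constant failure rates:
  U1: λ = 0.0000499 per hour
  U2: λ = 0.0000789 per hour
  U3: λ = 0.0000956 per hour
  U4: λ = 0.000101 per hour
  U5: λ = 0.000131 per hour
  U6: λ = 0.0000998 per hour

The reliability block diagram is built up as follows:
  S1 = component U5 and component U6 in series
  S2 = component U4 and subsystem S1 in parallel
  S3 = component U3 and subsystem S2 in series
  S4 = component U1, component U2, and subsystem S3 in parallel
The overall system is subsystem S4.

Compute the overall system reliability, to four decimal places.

R(U1) = exp(−0.0000499 × 2000) = 0.905018
R(U2) = exp(−0.0000789 × 2000) = 0.854021
R(U3) = exp(−0.0000956 × 2000) = 0.825967
R(U4) = exp(−0.000101 × 2000) = 0.817095
R(U5) = exp(−0.000131 × 2000) = 0.769511
R(U6) = exp(−0.0000998 × 2000) = 0.819058
Series (U5 and U6): 0.769511 × 0.819058 = 0.630274
Parallel (U4 and [0.630274]): 1 − (1 − 0.817095)(1 − 0.630274) = 0.932375
Series (U3 and [0.932375]): 0.825967 × 0.932375 = 0.770111
Parallel (U1, U2, and [0.770111]): 1 − (1 − 0.905018)(1 − 0.854021)(1 − 0.770111) = 0.9968

0.9968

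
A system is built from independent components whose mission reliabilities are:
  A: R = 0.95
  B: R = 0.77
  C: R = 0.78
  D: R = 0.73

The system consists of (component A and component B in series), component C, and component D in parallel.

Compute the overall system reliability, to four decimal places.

Series (A and B): 0.950000 × 0.770000 = 0.731500
Parallel ([0.731500], C, and D): 1 − (1 − 0.731500)(1 − 0.780000)(1 − 0.730000) = 0.9841

0.9841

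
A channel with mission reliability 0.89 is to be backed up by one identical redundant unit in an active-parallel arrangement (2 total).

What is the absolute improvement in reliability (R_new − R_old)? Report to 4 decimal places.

0.0979

R_before = 0.89
R_after = 1 − (1 − 0.89)^2 = 0.9879
ΔR = 0.9879 − 0.89 = 0.0979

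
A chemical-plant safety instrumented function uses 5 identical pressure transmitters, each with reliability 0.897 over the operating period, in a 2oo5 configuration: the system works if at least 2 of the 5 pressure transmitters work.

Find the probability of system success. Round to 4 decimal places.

0.9995

R = Σ_{i=2}^{5} C(5,i) p^i (1−p)^{5−i} with p = 0.897
C(5,2)·0.897^2·0.103^3 = 0.008792
C(5,3)·0.897^3·0.103^2 = 0.076569
C(5,4)·0.897^4·0.103^1 = 0.333409
C(5,5)·0.897^5·0.103^0 = 0.580714
Sum = 0.9995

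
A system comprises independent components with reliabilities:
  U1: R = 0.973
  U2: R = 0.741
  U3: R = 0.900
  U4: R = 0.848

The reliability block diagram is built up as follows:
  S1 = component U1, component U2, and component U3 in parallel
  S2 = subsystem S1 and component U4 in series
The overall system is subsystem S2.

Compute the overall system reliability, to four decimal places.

Parallel (U1, U2, and U3): 1 − (1 − 0.973000)(1 − 0.741000)(1 − 0.900000) = 0.999301
Series ([0.999301] and U4): 0.999301 × 0.848000 = 0.8474

0.8474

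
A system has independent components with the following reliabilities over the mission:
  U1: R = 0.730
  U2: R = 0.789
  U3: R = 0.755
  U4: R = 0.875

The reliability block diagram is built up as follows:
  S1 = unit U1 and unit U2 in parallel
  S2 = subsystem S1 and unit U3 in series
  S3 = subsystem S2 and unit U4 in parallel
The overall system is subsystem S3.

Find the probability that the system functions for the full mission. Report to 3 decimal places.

Parallel (U1 and U2): 1 − (1 − 0.73000)(1 − 0.78900) = 0.94303
Series ([0.94303] and U3): 0.94303 × 0.75500 = 0.71199
Parallel ([0.71199] and U4): 1 − (1 − 0.71199)(1 − 0.87500) = 0.964

0.964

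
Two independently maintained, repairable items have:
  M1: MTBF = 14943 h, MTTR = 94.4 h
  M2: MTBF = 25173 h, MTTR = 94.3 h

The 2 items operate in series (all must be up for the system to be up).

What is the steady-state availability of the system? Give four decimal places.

0.9900

A(M1) = MTBF/(MTBF+MTTR) = 14943/(14943+94.4) = 0.993722
A(M2) = MTBF/(MTBF+MTTR) = 25173/(25173+94.3) = 0.996268
Series availability: 0.993722 × 0.996268 = 0.9900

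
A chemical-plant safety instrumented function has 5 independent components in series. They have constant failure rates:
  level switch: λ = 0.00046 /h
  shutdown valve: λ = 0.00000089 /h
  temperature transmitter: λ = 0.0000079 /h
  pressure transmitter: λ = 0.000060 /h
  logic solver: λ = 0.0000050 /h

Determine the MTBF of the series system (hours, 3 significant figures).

1870

Series of exponential components: λ_sys = Σ λ_i
λ_sys = 0.00046 + 0.00000089 + 0.0000079 + 0.000060 + 0.0000050 = 5.3379e-04 /h
MTBF = 1 / λ_sys = 1870 h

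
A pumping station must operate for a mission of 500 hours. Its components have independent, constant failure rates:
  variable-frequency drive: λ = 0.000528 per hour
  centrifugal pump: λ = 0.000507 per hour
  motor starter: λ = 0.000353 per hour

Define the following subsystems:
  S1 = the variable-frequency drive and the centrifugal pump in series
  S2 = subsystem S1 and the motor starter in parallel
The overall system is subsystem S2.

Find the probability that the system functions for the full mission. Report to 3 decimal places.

R(variable-frequency drive) = exp(−0.000528 × 500) = 0.76797
R(centrifugal pump) = exp(−0.000507 × 500) = 0.77608
R(motor starter) = exp(−0.000353 × 500) = 0.83820
Series (variable-frequency drive and centrifugal pump): 0.76797 × 0.77608 = 0.59601
Parallel ([0.59601] and motor starter): 1 − (1 − 0.59601)(1 − 0.83820) = 0.935

0.935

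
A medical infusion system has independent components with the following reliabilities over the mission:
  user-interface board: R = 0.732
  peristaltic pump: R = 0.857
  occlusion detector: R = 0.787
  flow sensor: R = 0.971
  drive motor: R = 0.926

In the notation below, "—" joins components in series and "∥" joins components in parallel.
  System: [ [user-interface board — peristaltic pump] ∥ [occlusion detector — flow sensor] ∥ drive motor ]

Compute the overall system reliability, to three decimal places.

Series (user-interface board and peristaltic pump): 0.73200 × 0.85700 = 0.62732
Series (occlusion detector and flow sensor): 0.78700 × 0.97100 = 0.76418
Parallel ([0.62732], [0.76418], and drive motor): 1 − (1 − 0.62732)(1 − 0.76418)(1 − 0.92600) = 0.993

0.993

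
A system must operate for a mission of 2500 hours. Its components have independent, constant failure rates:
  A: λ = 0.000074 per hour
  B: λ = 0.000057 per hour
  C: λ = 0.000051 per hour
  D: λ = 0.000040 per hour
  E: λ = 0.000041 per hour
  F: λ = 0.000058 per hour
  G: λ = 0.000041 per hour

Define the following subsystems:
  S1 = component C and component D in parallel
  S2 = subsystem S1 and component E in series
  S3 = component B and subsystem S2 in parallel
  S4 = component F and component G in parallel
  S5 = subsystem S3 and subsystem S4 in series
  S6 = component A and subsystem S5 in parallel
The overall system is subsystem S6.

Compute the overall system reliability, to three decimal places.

R(A) = exp(−0.000074 × 2500) = 0.83110
R(B) = exp(−0.000057 × 2500) = 0.86719
R(C) = exp(−0.000051 × 2500) = 0.88029
R(D) = exp(−0.000040 × 2500) = 0.90484
R(E) = exp(−0.000041 × 2500) = 0.90258
R(F) = exp(−0.000058 × 2500) = 0.86502
R(G) = exp(−0.000041 × 2500) = 0.90258
Parallel (C and D): 1 − (1 − 0.88029)(1 − 0.90484) = 0.98861
Series ([0.98861] and E): 0.98861 × 0.90258 = 0.89230
Parallel (B and [0.89230]): 1 − (1 − 0.86719)(1 − 0.89230) = 0.98570
Parallel (F and G): 1 − (1 − 0.86502)(1 − 0.90258) = 0.98685
Series ([0.98570] and [0.98685]): 0.98570 × 0.98685 = 0.97274
Parallel (A and [0.97274]): 1 − (1 − 0.83110)(1 − 0.97274) = 0.995

0.995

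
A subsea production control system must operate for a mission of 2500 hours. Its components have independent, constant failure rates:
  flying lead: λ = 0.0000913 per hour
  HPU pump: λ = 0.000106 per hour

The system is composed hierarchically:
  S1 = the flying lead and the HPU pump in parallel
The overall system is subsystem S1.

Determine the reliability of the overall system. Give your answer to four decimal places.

R(flying lead) = exp(−0.0000913 × 2500) = 0.795925
R(HPU pump) = exp(−0.000106 × 2500) = 0.767206
Parallel (flying lead and HPU pump): 1 − (1 − 0.795925)(1 − 0.767206) = 0.9525

0.9525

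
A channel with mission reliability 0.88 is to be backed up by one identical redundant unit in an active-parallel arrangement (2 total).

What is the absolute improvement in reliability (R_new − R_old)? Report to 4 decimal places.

0.1056

R_before = 0.88
R_after = 1 − (1 − 0.88)^2 = 0.9856
ΔR = 0.9856 − 0.88 = 0.1056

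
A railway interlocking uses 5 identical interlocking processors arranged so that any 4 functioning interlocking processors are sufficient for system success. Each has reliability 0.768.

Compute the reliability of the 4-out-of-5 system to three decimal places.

R = Σ_{i=4}^{5} C(5,i) p^i (1−p)^{5−i} with p = 0.768
C(5,4)·0.768^4·0.232^1 = 0.40356
C(5,5)·0.768^5·0.232^0 = 0.26718
Sum = 0.671

0.671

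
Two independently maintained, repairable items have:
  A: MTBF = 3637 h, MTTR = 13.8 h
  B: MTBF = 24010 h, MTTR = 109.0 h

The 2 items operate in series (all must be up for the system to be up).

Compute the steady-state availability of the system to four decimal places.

0.9917

A(A) = MTBF/(MTBF+MTTR) = 3637/(3637+13.8) = 0.996220
A(B) = MTBF/(MTBF+MTTR) = 24010/(24010+109.0) = 0.995481
Series availability: 0.996220 × 0.995481 = 0.9917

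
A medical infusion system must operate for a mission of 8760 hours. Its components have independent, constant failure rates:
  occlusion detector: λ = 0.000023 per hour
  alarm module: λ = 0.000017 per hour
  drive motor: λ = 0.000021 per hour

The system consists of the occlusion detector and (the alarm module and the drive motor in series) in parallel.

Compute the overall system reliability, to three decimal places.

R(occlusion detector) = exp(−0.000023 × 8760) = 0.81752
R(alarm module) = exp(−0.000017 × 8760) = 0.86164
R(drive motor) = exp(−0.000021 × 8760) = 0.83197
Series (alarm module and drive motor): 0.86164 × 0.83197 = 0.71686
Parallel (occlusion detector and [0.71686]): 1 − (1 − 0.81752)(1 − 0.71686) = 0.948

0.948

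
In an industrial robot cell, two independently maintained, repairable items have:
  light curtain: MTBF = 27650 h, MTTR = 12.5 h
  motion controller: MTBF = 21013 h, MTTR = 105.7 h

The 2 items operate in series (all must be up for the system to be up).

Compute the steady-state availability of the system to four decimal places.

0.9945

A(light curtain) = MTBF/(MTBF+MTTR) = 27650/(27650+12.5) = 0.999548
A(motion controller) = MTBF/(MTBF+MTTR) = 21013/(21013+105.7) = 0.994995
Series availability: 0.999548 × 0.994995 = 0.9945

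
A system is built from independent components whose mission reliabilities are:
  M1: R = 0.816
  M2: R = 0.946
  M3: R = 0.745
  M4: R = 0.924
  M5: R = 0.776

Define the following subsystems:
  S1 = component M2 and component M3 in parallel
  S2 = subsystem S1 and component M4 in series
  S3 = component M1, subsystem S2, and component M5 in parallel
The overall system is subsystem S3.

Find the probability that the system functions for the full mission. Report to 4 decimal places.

0.9963

Parallel (M2 and M3): 1 − (1 − 0.946000)(1 − 0.745000) = 0.986230
Series ([0.986230] and M4): 0.986230 × 0.924000 = 0.911277
Parallel (M1, [0.911277], and M5): 1 − (1 − 0.816000)(1 − 0.911277)(1 − 0.776000) = 0.9963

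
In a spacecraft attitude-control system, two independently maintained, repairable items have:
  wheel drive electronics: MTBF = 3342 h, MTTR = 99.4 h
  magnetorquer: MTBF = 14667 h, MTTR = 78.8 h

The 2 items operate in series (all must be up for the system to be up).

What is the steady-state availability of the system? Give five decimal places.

0.96593

A(wheel drive electronics) = MTBF/(MTBF+MTTR) = 3342/(3342+99.4) = 0.971116
A(magnetorquer) = MTBF/(MTBF+MTTR) = 14667/(14667+78.8) = 0.994656
Series availability: 0.971116 × 0.994656 = 0.96593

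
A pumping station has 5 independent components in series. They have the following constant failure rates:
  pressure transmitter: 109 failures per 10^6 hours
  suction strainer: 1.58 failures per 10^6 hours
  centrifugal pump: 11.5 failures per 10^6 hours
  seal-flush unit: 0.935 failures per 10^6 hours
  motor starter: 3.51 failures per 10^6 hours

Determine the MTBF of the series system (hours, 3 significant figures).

Series of exponential components: λ_sys = Σ λ_i
λ_sys = 0.000109 + 0.00000158 + 0.0000115 + 0.000000935 + 0.00000351 = 1.2652e-04 /h
MTBF = 1 / λ_sys = 7900 h

7900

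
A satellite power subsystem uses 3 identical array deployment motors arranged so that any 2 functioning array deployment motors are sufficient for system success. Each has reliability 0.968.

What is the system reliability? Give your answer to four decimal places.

0.9970

R = Σ_{i=2}^{3} C(3,i) p^i (1−p)^{3−i} with p = 0.968
C(3,2)·0.968^2·0.032^1 = 0.089954
C(3,3)·0.968^3·0.032^0 = 0.907039
Sum = 0.9970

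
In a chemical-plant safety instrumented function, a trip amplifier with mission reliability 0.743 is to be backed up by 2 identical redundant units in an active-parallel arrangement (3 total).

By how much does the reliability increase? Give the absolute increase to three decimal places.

R_before = 0.743
R_after = 1 − (1 − 0.743)^3 = 0.983
ΔR = 0.983 − 0.743 = 0.240

0.240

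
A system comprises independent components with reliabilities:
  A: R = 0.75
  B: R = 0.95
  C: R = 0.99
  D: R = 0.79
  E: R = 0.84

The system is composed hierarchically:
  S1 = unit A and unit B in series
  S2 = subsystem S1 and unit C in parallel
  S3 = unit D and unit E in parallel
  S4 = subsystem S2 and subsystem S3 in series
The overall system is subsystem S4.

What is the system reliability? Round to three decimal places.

0.964

Series (A and B): 0.75000 × 0.95000 = 0.71250
Parallel ([0.71250] and C): 1 − (1 − 0.71250)(1 − 0.99000) = 0.99713
Parallel (D and E): 1 − (1 − 0.79000)(1 − 0.84000) = 0.96640
Series ([0.99713] and [0.96640]): 0.99713 × 0.96640 = 0.964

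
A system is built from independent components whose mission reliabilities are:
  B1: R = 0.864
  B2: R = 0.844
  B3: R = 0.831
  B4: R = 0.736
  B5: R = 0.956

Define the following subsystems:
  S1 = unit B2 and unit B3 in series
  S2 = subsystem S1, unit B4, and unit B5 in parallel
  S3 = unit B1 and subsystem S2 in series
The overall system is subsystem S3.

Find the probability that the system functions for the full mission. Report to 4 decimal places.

Series (B2 and B3): 0.844000 × 0.831000 = 0.701364
Parallel ([0.701364], B4, and B5): 1 − (1 − 0.701364)(1 − 0.736000)(1 − 0.956000) = 0.996531
Series (B1 and [0.996531]): 0.864000 × 0.996531 = 0.8610

0.8610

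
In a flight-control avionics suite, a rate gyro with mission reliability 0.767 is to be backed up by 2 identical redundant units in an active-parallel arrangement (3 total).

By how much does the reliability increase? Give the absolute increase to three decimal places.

0.220

R_before = 0.767
R_after = 1 − (1 − 0.767)^3 = 0.987
ΔR = 0.987 − 0.767 = 0.220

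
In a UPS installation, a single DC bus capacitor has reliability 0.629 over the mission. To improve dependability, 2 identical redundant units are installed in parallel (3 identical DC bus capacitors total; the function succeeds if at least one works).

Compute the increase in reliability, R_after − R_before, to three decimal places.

R_before = 0.629
R_after = 1 − (1 − 0.629)^3 = 0.949
ΔR = 0.949 − 0.629 = 0.320

0.320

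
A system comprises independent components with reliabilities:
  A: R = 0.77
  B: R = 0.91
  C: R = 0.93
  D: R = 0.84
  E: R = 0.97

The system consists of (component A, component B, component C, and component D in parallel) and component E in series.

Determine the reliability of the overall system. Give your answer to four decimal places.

Parallel (A, B, C, and D): 1 − (1 − 0.770000)(1 − 0.910000)(1 − 0.930000)(1 − 0.840000) = 0.999768
Series ([0.999768] and E): 0.999768 × 0.970000 = 0.9698

0.9698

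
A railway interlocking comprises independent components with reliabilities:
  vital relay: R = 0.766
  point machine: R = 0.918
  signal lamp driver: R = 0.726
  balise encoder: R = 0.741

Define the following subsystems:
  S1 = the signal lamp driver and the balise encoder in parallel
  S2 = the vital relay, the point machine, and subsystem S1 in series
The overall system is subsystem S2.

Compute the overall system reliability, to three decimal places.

0.653

Parallel (signal lamp driver and balise encoder): 1 − (1 − 0.72600)(1 − 0.74100) = 0.92903
Series (vital relay, point machine, and [0.92903]): 0.76600 × 0.91800 × 0.92903 = 0.653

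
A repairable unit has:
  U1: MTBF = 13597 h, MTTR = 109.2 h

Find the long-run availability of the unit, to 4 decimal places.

0.9920

A(U1) = MTBF/(MTBF+MTTR) = 13597/(13597+109.2) = 0.9920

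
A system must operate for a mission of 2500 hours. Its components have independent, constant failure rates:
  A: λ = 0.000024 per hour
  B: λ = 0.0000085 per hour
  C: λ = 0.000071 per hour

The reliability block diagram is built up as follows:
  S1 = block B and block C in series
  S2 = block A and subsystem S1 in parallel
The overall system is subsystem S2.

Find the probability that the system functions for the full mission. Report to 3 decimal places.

R(A) = exp(−0.000024 × 2500) = 0.94176
R(B) = exp(−0.0000085 × 2500) = 0.97897
R(C) = exp(−0.000071 × 2500) = 0.83736
Series (B and C): 0.97897 × 0.83736 = 0.81975
Parallel (A and [0.81975]): 1 − (1 − 0.94176)(1 − 0.81975) = 0.990

0.990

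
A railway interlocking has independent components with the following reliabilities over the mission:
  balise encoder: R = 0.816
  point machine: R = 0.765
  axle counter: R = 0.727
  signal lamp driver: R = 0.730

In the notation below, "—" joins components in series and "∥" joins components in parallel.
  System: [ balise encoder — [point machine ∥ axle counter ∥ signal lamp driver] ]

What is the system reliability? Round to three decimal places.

Parallel (point machine, axle counter, and signal lamp driver): 1 − (1 − 0.76500)(1 − 0.72700)(1 − 0.73000) = 0.98268
Series (balise encoder and [0.98268]): 0.81600 × 0.98268 = 0.802

0.802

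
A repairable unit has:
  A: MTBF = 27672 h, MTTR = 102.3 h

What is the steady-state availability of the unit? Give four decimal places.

0.9963

A(A) = MTBF/(MTBF+MTTR) = 27672/(27672+102.3) = 0.9963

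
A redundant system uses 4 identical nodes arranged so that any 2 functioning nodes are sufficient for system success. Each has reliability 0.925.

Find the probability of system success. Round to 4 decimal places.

0.9984

R = Σ_{i=2}^{4} C(4,i) p^i (1−p)^{4−i} with p = 0.925
C(4,2)·0.925^2·0.075^2 = 0.028877
C(4,3)·0.925^3·0.075^1 = 0.237436
C(4,4)·0.925^4·0.075^0 = 0.732094
Sum = 0.9984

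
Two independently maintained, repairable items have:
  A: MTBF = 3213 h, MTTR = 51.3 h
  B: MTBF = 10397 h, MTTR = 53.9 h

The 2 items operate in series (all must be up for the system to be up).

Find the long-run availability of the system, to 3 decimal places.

A(A) = MTBF/(MTBF+MTTR) = 3213/(3213+51.3) = 0.984285
A(B) = MTBF/(MTBF+MTTR) = 10397/(10397+53.9) = 0.994843
Series availability: 0.984285 × 0.994843 = 0.979

0.979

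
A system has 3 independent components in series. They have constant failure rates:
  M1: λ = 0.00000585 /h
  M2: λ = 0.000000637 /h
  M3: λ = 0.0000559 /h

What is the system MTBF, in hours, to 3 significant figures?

Series of exponential components: λ_sys = Σ λ_i
λ_sys = 0.00000585 + 0.000000637 + 0.0000559 = 6.2387e-05 /h
MTBF = 1 / λ_sys = 16000 h

16000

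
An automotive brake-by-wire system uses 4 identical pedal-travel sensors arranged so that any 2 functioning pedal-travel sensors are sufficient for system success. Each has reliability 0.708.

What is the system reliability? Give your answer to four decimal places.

R = Σ_{i=2}^{4} C(4,i) p^i (1−p)^{4−i} with p = 0.708
C(4,2)·0.708^2·0.292^2 = 0.256439
C(4,3)·0.708^3·0.292^1 = 0.414517
C(4,4)·0.708^4·0.292^0 = 0.251266
Sum = 0.9222

0.9222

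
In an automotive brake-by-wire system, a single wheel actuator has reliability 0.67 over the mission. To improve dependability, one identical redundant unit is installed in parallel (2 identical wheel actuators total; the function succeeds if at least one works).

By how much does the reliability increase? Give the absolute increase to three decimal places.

0.221

R_before = 0.67
R_after = 1 − (1 − 0.67)^2 = 0.891
ΔR = 0.891 − 0.67 = 0.221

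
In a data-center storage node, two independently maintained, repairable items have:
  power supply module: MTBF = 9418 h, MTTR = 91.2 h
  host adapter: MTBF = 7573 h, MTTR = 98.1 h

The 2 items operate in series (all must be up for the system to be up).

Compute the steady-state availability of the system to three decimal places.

0.978

A(power supply module) = MTBF/(MTBF+MTTR) = 9418/(9418+91.2) = 0.990409
A(host adapter) = MTBF/(MTBF+MTTR) = 7573/(7573+98.1) = 0.987212
Series availability: 0.990409 × 0.987212 = 0.978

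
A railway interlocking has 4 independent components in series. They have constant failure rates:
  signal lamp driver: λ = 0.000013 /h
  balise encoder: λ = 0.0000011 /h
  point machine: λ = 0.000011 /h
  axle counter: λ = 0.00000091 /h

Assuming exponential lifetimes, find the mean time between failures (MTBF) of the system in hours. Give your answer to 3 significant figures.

Series of exponential components: λ_sys = Σ λ_i
λ_sys = 0.000013 + 0.0000011 + 0.000011 + 0.00000091 = 2.6010e-05 /h
MTBF = 1 / λ_sys = 38400 h

38400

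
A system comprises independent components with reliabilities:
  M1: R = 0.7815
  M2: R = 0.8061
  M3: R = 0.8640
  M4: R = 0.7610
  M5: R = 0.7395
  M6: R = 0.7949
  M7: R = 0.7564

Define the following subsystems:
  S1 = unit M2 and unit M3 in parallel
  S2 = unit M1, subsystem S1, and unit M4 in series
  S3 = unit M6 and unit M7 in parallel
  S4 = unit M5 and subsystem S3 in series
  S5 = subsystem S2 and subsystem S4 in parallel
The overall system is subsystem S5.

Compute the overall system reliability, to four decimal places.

Parallel (M2 and M3): 1 − (1 − 0.806100)(1 − 0.864000) = 0.973630
Series (M1, [0.973630], and M4): 0.781500 × 0.973630 × 0.761000 = 0.579039
Parallel (M6 and M7): 1 − (1 − 0.794900)(1 − 0.756400) = 0.950038
Series (M5 and [0.950038]): 0.739500 × 0.950038 = 0.702553
Parallel ([0.579039] and [0.702553]): 1 − (1 − 0.579039)(1 − 0.702553) = 0.8748

0.8748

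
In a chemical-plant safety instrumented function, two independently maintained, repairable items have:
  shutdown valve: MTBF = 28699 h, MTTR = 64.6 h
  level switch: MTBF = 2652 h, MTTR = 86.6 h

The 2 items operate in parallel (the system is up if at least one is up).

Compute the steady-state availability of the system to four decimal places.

A(shutdown valve) = MTBF/(MTBF+MTTR) = 28699/(28699+64.6) = 0.997754
A(level switch) = MTBF/(MTBF+MTTR) = 2652/(2652+86.6) = 0.968378
Parallel availability: 1 − (1 − 0.997754)(1 − 0.968378) = 0.9999

0.9999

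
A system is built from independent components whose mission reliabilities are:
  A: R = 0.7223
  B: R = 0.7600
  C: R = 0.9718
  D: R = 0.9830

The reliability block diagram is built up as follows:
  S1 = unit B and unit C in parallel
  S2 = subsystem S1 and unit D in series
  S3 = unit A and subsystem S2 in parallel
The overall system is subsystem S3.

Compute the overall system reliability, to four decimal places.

0.9934

Parallel (B and C): 1 − (1 − 0.760000)(1 − 0.971800) = 0.993232
Series ([0.993232] and D): 0.993232 × 0.983000 = 0.976347
Parallel (A and [0.976347]): 1 − (1 − 0.722300)(1 − 0.976347) = 0.9934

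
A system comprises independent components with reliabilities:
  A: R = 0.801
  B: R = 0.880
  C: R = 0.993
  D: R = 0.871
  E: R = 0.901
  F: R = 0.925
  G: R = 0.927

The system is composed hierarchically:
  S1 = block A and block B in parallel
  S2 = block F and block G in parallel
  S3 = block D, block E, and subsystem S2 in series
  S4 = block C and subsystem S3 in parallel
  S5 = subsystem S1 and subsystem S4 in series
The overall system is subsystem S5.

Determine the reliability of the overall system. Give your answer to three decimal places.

0.975

Parallel (A and B): 1 − (1 − 0.80100)(1 − 0.88000) = 0.97612
Parallel (F and G): 1 − (1 − 0.92500)(1 − 0.92700) = 0.99453
Series (D, E, and [0.99453]): 0.87100 × 0.90100 × 0.99453 = 0.78048
Parallel (C and [0.78048]): 1 − (1 − 0.99300)(1 − 0.78048) = 0.99846
Series ([0.97612] and [0.99846]): 0.97612 × 0.99846 = 0.975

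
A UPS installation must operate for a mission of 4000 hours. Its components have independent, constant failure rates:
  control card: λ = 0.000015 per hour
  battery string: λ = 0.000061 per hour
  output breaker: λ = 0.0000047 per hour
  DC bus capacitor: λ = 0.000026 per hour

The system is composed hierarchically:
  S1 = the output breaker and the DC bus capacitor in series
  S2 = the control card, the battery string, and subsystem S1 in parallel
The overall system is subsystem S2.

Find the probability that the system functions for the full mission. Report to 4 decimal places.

0.9985

R(control card) = exp(−0.000015 × 4000) = 0.941765
R(battery string) = exp(−0.000061 × 4000) = 0.783488
R(output breaker) = exp(−0.0000047 × 4000) = 0.981376
R(DC bus capacitor) = exp(−0.000026 × 4000) = 0.901225
Series (output breaker and DC bus capacitor): 0.981376 × 0.901225 = 0.884441
Parallel (control card, battery string, and [0.884441]): 1 − (1 − 0.941765)(1 − 0.783488)(1 − 0.884441) = 0.9985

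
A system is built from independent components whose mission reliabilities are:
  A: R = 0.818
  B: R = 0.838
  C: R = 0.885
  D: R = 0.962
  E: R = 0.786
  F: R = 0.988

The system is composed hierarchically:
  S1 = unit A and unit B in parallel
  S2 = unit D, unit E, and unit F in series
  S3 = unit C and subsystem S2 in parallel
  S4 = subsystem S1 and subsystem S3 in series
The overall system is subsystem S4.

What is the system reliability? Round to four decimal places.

0.9423

Parallel (A and B): 1 − (1 − 0.818000)(1 − 0.838000) = 0.970516
Series (D, E, and F): 0.962000 × 0.786000 × 0.988000 = 0.747058
Parallel (C and [0.747058]): 1 − (1 − 0.885000)(1 − 0.747058) = 0.970912
Series ([0.970516] and [0.970912]): 0.970516 × 0.970912 = 0.9423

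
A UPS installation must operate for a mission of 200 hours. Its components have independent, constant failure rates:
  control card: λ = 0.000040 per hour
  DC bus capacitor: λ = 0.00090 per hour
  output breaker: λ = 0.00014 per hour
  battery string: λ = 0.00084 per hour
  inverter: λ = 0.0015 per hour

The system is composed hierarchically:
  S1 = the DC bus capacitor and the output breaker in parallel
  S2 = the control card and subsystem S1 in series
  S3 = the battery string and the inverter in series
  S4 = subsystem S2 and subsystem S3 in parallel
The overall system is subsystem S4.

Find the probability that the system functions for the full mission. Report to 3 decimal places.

R(control card) = exp(−0.000040 × 200) = 0.99203
R(DC bus capacitor) = exp(−0.00090 × 200) = 0.83527
R(output breaker) = exp(−0.00014 × 200) = 0.97239
R(battery string) = exp(−0.00084 × 200) = 0.84535
R(inverter) = exp(−0.0015 × 200) = 0.74082
Parallel (DC bus capacitor and output breaker): 1 − (1 − 0.83527)(1 − 0.97239) = 0.99545
Series (control card and [0.99545]): 0.99203 × 0.99545 = 0.98752
Series (battery string and inverter): 0.84535 × 0.74082 = 0.62625
Parallel ([0.98752] and [0.62625]): 1 − (1 − 0.98752)(1 − 0.62625) = 0.995

0.995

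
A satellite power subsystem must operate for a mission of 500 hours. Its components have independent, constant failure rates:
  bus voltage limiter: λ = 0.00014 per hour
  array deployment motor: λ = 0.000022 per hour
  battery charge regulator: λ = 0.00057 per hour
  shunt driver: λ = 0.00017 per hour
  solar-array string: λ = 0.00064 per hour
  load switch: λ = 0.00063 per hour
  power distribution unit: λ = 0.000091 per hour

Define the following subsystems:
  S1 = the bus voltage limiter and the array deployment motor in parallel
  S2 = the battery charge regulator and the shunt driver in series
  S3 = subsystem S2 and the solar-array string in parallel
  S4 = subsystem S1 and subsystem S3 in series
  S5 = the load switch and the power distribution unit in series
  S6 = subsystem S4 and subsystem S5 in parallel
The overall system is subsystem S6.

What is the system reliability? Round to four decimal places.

R(bus voltage limiter) = exp(−0.00014 × 500) = 0.932394
R(array deployment motor) = exp(−0.000022 × 500) = 0.989060
R(battery charge regulator) = exp(−0.00057 × 500) = 0.752014
R(shunt driver) = exp(−0.00017 × 500) = 0.918512
R(solar-array string) = exp(−0.00064 × 500) = 0.726149
R(load switch) = exp(−0.00063 × 500) = 0.729789
R(power distribution unit) = exp(−0.000091 × 500) = 0.955520
Parallel (bus voltage limiter and array deployment motor): 1 − (1 − 0.932394)(1 − 0.989060) = 0.999260
Series (battery charge regulator and shunt driver): 0.752014 × 0.918512 = 0.690734
Parallel ([0.690734] and solar-array string): 1 − (1 − 0.690734)(1 − 0.726149) = 0.915307
Series ([0.999260] and [0.915307]): 0.999260 × 0.915307 = 0.914630
Series (load switch and power distribution unit): 0.729789 × 0.955520 = 0.697328
Parallel ([0.914630] and [0.697328]): 1 − (1 − 0.914630)(1 − 0.697328) = 0.9742

0.9742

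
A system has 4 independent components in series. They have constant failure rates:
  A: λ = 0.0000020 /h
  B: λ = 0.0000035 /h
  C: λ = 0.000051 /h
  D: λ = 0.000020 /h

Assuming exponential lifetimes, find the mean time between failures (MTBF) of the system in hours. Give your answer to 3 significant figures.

13100

Series of exponential components: λ_sys = Σ λ_i
λ_sys = 0.0000020 + 0.0000035 + 0.000051 + 0.000020 = 7.6500e-05 /h
MTBF = 1 / λ_sys = 13100 h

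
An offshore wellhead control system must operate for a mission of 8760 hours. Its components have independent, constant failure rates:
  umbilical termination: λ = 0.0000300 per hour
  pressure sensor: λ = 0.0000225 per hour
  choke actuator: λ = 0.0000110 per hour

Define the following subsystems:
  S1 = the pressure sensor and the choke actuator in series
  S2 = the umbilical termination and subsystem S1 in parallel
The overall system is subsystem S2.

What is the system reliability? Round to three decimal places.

0.941

R(umbilical termination) = exp(−0.0000300 × 8760) = 0.76890
R(pressure sensor) = exp(−0.0000225 × 8760) = 0.82111
R(choke actuator) = exp(−0.0000110 × 8760) = 0.90814
Series (pressure sensor and choke actuator): 0.82111 × 0.90814 = 0.74568
Parallel (umbilical termination and [0.74568]): 1 − (1 − 0.76890)(1 − 0.74568) = 0.941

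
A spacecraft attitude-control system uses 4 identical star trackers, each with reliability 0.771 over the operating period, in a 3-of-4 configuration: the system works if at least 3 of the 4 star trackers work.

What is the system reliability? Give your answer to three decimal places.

R = Σ_{i=3}^{4} C(4,i) p^i (1−p)^{4−i} with p = 0.771
C(4,3)·0.771^3·0.229^1 = 0.41982
C(4,4)·0.771^4·0.229^0 = 0.35336
Sum = 0.773

0.773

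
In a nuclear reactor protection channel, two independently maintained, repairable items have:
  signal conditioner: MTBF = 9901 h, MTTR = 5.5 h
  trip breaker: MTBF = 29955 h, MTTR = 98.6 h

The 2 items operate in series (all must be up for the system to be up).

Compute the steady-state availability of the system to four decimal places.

A(signal conditioner) = MTBF/(MTBF+MTTR) = 9901/(9901+5.5) = 0.999445
A(trip breaker) = MTBF/(MTBF+MTTR) = 29955/(29955+98.6) = 0.996719
Series availability: 0.999445 × 0.996719 = 0.9962

0.9962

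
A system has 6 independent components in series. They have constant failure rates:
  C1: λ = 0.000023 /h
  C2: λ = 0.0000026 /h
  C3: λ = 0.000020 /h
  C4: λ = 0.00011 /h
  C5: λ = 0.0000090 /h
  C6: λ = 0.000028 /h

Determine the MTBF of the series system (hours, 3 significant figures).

Series of exponential components: λ_sys = Σ λ_i
λ_sys = 0.000023 + 0.0000026 + 0.000020 + 0.00011 + 0.0000090 + 0.000028 = 1.9260e-04 /h
MTBF = 1 / λ_sys = 5190 h

5190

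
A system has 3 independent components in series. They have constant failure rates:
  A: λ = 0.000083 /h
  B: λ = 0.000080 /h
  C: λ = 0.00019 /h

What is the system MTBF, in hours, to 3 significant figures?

2830

Series of exponential components: λ_sys = Σ λ_i
λ_sys = 0.000083 + 0.000080 + 0.00019 = 3.5300e-04 /h
MTBF = 1 / λ_sys = 2830 h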